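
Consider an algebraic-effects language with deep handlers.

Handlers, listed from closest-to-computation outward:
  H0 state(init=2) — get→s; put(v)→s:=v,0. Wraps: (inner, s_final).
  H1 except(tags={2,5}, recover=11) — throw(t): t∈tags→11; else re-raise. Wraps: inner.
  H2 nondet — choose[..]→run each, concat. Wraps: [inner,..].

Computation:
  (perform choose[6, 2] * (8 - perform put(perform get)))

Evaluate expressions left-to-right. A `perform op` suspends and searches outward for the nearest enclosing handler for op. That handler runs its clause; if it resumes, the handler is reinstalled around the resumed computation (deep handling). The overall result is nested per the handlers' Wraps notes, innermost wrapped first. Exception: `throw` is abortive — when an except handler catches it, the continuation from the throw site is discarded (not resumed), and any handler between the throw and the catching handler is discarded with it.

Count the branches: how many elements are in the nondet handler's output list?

Answer: 2

Evaluation trace:
choose[6, 2] @ H2
  branch[0] choose=6:
    get @ H0 ⇒ 2
    put(2) @ H0 ⇒ s:=2
    H0 returns (48, 2)
    H1 returns (48, 2)
    H2 returns [(48, 2)]
  branch[1] choose=2:
    get @ H0 ⇒ 2
    put(2) @ H0 ⇒ s:=2
    H0 returns (16, 2)
    H1 returns (16, 2)
    H2 returns [(16, 2)]
= [(48, 2), (16, 2)]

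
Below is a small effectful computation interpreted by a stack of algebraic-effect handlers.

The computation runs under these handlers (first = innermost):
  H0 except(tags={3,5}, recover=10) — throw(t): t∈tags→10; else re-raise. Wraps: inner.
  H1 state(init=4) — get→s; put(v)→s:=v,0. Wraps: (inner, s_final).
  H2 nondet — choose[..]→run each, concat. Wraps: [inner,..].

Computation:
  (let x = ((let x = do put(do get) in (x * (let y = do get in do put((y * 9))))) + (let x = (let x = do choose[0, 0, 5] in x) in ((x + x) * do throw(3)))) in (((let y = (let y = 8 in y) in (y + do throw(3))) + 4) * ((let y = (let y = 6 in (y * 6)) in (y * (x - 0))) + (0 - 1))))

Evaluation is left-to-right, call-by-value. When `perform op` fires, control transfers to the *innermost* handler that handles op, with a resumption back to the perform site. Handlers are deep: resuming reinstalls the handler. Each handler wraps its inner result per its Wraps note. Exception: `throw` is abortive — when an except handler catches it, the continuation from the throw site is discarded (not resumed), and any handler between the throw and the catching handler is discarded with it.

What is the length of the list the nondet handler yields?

Step-by-step:
get @ H1 ⇒ 4
put(4) @ H1 ⇒ s:=4
get @ H1 ⇒ 4
put(36) @ H1 ⇒ s:=36
choose[0, 0, 5] @ H2
  branch[0] choose=0:
    throw(3) @ H0 caught ⇒ 10
    H1 returns (10, 36)
    H2 returns [(10, 36)]
  branch[1] choose=0:
    throw(3) @ H0 caught ⇒ 10
    H1 returns (10, 36)
    H2 returns [(10, 36)]
  branch[2] choose=5:
    throw(3) @ H0 caught ⇒ 10
    H1 returns (10, 36)
    H2 returns [(10, 36)]
= [(10, 36), (10, 36), (10, 36)]

Answer: 3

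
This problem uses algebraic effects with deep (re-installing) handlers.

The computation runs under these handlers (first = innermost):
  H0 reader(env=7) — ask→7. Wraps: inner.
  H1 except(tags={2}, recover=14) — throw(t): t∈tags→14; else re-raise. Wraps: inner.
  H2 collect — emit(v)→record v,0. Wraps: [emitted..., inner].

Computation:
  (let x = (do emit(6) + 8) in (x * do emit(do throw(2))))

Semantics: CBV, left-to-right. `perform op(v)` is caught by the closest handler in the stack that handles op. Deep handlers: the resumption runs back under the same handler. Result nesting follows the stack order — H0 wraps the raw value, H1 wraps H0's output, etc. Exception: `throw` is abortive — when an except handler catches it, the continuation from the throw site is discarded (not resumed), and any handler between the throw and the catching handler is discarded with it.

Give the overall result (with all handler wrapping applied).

Answer: [6, 14]

Working:
emit(6) @ H2 ⇒ out+=6
throw(2) @ H1 caught ⇒ 14
H2 returns [6, 14]
= [6, 14]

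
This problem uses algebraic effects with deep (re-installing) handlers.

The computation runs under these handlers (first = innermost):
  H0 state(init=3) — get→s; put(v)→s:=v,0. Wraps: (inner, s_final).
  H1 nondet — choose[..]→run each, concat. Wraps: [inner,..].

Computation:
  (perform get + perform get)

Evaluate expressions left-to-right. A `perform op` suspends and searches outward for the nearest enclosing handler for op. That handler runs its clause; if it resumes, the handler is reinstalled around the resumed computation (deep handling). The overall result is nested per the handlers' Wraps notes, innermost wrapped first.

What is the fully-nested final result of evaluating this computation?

Evaluation trace:
get @ H0 ⇒ 3
get @ H0 ⇒ 3
H0 returns (6, 3)
H1 returns [(6, 3)]
= [(6, 3)]

Answer: [(6, 3)]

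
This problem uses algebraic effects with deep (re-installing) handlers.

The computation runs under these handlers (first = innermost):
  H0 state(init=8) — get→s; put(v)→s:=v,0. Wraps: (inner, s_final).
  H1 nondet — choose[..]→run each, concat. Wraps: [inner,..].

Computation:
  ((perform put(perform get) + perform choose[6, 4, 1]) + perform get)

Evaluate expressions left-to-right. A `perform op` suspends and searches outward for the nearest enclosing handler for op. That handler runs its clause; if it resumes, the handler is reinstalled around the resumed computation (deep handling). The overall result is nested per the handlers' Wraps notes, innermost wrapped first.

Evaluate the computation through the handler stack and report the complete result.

Answer: [(14, 8), (12, 8), (9, 8)]

Step-by-step:
get @ H0 ⇒ 8
put(8) @ H0 ⇒ s:=8
choose[6, 4, 1] @ H1
  branch[0] choose=6:
    get @ H0 ⇒ 8
    H0 returns (14, 8)
    H1 returns [(14, 8)]
  branch[1] choose=4:
    get @ H0 ⇒ 8
    H0 returns (12, 8)
    H1 returns [(12, 8)]
  branch[2] choose=1:
    get @ H0 ⇒ 8
    H0 returns (9, 8)
    H1 returns [(9, 8)]
= [(14, 8), (12, 8), (9, 8)]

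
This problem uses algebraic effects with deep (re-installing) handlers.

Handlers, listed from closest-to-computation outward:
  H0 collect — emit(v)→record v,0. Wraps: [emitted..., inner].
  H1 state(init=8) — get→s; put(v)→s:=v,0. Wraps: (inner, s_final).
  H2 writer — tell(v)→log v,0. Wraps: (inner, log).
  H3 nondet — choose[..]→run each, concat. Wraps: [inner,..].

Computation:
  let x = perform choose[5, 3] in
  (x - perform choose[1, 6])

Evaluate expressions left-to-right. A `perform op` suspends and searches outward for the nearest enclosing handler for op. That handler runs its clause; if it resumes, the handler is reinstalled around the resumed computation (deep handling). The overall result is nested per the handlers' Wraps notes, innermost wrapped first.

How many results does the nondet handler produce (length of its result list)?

Answer: 4

Working:
choose[5, 3] @ H3
  branch[0] choose=5:
    choose[1, 6] @ H3
      branch[0] choose=1:
        H0 returns [4]
        H1 returns ([4], 8)
        H2 returns (([4], 8), ())
        H3 returns [(([4], 8), ())]
      branch[1] choose=6:
        H0 returns [-1]
        H1 returns ([-1], 8)
        H2 returns (([-1], 8), ())
        H3 returns [(([-1], 8), ())]
  branch[1] choose=3:
    choose[1, 6] @ H3
      branch[0] choose=1:
        H0 returns [2]
        H1 returns ([2], 8)
        H2 returns (([2], 8), ())
        H3 returns [(([2], 8), ())]
      branch[1] choose=6:
        H0 returns [-3]
        H1 returns ([-3], 8)
        H2 returns (([-3], 8), ())
        H3 returns [(([-3], 8), ())]
= [(([4], 8), ()), (([-1], 8), ()), (([2], 8), ()), (([-3], 8), ())]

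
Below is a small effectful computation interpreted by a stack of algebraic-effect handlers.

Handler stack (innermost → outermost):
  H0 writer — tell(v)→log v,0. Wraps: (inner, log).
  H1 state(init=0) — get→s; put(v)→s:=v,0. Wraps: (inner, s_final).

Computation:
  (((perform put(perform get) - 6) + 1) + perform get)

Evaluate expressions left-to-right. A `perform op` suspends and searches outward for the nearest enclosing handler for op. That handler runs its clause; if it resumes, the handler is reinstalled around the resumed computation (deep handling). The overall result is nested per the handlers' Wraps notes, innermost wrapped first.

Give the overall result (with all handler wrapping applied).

Answer: ((-5, ()), 0)

Working:
get @ H1 ⇒ 0
put(0) @ H1 ⇒ s:=0
get @ H1 ⇒ 0
H0 returns (-5, ())
H1 returns ((-5, ()), 0)
= ((-5, ()), 0)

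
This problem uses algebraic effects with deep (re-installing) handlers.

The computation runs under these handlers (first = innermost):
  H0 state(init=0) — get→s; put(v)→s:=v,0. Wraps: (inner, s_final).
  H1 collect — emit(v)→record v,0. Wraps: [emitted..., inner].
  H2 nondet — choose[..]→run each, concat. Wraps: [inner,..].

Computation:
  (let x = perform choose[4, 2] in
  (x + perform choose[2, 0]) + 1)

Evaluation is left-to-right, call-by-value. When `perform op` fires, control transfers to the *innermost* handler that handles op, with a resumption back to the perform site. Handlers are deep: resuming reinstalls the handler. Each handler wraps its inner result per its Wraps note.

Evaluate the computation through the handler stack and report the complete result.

Answer: [[(7, 0)], [(5, 0)], [(5, 0)], [(3, 0)]]

Evaluation trace:
choose[4, 2] @ H2
  branch[0] choose=4:
    choose[2, 0] @ H2
      branch[0] choose=2:
        H0 returns (7, 0)
        H1 returns [(7, 0)]
        H2 returns [[(7, 0)]]
      branch[1] choose=0:
        H0 returns (5, 0)
        H1 returns [(5, 0)]
        H2 returns [[(5, 0)]]
  branch[1] choose=2:
    choose[2, 0] @ H2
      branch[0] choose=2:
        H0 returns (5, 0)
        H1 returns [(5, 0)]
        H2 returns [[(5, 0)]]
      branch[1] choose=0:
        H0 returns (3, 0)
        H1 returns [(3, 0)]
        H2 returns [[(3, 0)]]
= [[(7, 0)], [(5, 0)], [(5, 0)], [(3, 0)]]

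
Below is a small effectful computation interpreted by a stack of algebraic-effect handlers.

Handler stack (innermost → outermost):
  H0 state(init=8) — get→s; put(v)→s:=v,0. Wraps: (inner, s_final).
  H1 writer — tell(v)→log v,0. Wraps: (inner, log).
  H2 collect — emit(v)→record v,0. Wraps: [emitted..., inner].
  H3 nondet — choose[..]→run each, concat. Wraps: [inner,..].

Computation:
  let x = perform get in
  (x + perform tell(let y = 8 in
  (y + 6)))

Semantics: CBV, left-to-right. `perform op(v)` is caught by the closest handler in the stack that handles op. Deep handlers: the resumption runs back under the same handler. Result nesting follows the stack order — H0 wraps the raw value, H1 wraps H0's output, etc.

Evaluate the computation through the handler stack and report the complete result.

Answer: [[((8, 8), (14))]]

Evaluation trace:
get @ H0 ⇒ 8
tell(14) @ H1 ⇒ log+=14
H0 returns (8, 8)
H1 returns ((8, 8), (14))
H2 returns [((8, 8), (14))]
H3 returns [[((8, 8), (14))]]
= [[((8, 8), (14))]]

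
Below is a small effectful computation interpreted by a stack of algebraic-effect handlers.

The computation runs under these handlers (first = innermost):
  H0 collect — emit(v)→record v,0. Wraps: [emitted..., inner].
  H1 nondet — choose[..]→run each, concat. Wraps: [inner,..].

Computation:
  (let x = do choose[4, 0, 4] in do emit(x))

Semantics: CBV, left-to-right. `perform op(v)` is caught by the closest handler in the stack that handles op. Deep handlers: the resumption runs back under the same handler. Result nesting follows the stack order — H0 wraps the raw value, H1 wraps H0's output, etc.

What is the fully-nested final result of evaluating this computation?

Answer: [[4, 0], [0, 0], [4, 0]]

Step-by-step:
choose[4, 0, 4] @ H1
  branch[0] choose=4:
    emit(4) @ H0 ⇒ out+=4
    H0 returns [4, 0]
    H1 returns [[4, 0]]
  branch[1] choose=0:
    emit(0) @ H0 ⇒ out+=0
    H0 returns [0, 0]
    H1 returns [[0, 0]]
  branch[2] choose=4:
    emit(4) @ H0 ⇒ out+=4
    H0 returns [4, 0]
    H1 returns [[4, 0]]
= [[4, 0], [0, 0], [4, 0]]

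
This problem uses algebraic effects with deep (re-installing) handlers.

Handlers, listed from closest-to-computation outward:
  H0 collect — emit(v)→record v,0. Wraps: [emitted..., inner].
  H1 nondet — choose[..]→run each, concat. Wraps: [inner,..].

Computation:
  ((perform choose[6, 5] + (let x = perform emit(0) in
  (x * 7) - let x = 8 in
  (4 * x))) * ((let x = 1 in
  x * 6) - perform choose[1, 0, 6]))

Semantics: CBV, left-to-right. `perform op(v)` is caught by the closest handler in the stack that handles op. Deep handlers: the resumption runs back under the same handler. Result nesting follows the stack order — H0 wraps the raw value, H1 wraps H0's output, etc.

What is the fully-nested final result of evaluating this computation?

Working:
choose[6, 5] @ H1
  branch[0] choose=6:
    emit(0) @ H0 ⇒ out+=0
    choose[1, 0, 6] @ H1
      branch[0] choose=1:
        H0 returns [0, -130]
        H1 returns [[0, -130]]
      branch[1] choose=0:
        H0 returns [0, -156]
        H1 returns [[0, -156]]
      branch[2] choose=6:
        H0 returns [0, 0]
        H1 returns [[0, 0]]
  branch[1] choose=5:
    emit(0) @ H0 ⇒ out+=0
    choose[1, 0, 6] @ H1
      branch[0] choose=1:
        H0 returns [0, -135]
        H1 returns [[0, -135]]
      branch[1] choose=0:
        H0 returns [0, -162]
        H1 returns [[0, -162]]
      branch[2] choose=6:
        H0 returns [0, 0]
        H1 returns [[0, 0]]
= [[0, -130], [0, -156], [0, 0], [0, -135], [0, -162], [0, 0]]

Answer: [[0, -130], [0, -156], [0, 0], [0, -135], [0, -162], [0, 0]]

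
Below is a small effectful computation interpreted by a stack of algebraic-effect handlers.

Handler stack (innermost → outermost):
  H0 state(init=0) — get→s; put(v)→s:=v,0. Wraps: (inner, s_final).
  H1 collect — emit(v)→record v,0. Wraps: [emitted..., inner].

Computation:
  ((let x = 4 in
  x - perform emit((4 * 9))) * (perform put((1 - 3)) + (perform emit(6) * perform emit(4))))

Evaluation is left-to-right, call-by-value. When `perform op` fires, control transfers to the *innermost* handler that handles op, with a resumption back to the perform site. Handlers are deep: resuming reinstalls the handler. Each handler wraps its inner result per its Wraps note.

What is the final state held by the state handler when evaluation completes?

Answer: -2

Step-by-step:
emit(36) @ H1 ⇒ out+=36
put(-2) @ H0 ⇒ s:=-2
emit(6) @ H1 ⇒ out+=6
emit(4) @ H1 ⇒ out+=4
H0 returns (0, -2)
H1 returns [36, 6, 4, (0, -2)]
= [36, 6, 4, (0, -2)]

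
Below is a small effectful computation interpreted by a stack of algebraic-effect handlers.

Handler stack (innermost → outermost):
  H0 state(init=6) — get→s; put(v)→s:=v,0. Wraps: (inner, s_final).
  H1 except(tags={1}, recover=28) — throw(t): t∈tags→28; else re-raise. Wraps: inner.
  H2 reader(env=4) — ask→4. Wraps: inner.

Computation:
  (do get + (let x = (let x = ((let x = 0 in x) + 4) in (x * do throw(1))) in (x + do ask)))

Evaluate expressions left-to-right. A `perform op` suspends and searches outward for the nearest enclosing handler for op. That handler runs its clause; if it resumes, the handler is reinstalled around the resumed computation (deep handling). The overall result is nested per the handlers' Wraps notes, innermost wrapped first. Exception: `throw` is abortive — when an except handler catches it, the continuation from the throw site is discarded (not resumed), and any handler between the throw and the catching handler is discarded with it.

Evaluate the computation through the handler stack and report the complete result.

Step-by-step:
get @ H0 ⇒ 6
throw(1) @ H1 caught ⇒ 28
H2 returns 28
= 28

Answer: 28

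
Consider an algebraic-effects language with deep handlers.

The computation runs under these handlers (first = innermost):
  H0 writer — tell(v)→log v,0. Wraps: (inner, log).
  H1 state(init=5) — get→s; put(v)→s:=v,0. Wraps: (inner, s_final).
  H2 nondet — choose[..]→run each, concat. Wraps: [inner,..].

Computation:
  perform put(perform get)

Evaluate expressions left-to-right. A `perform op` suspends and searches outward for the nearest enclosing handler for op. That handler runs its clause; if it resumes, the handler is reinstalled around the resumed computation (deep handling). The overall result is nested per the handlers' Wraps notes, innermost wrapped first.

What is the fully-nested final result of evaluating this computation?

Answer: [((0, ()), 5)]

Working:
get @ H1 ⇒ 5
put(5) @ H1 ⇒ s:=5
H0 returns (0, ())
H1 returns ((0, ()), 5)
H2 returns [((0, ()), 5)]
= [((0, ()), 5)]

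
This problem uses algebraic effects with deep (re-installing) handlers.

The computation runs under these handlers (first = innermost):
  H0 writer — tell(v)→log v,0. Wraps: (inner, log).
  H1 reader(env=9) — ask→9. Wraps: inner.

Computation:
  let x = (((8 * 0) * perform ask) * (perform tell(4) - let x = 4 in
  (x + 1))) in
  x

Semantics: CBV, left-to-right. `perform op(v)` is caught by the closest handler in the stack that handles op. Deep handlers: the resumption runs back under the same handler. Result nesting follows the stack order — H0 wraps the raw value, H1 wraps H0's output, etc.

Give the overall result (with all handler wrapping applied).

Answer: (0, (4))

Step-by-step:
ask @ H1 ⇒ 9
tell(4) @ H0 ⇒ log+=4
H0 returns (0, (4))
H1 returns (0, (4))
= (0, (4))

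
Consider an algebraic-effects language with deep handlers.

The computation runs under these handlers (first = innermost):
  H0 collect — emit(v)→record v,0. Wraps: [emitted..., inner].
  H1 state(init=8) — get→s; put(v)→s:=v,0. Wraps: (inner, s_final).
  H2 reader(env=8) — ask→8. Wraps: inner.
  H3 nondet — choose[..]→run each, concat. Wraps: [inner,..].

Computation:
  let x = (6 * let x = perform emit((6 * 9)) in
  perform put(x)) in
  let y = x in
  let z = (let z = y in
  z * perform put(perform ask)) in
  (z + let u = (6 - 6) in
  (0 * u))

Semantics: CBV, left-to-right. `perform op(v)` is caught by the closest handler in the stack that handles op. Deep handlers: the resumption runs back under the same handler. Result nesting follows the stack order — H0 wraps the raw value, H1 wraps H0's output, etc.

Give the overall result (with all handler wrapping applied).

Answer: [([54, 0], 8)]

Evaluation trace:
emit(54) @ H0 ⇒ out+=54
put(0) @ H1 ⇒ s:=0
ask @ H2 ⇒ 8
put(8) @ H1 ⇒ s:=8
H0 returns [54, 0]
H1 returns ([54, 0], 8)
H2 returns ([54, 0], 8)
H3 returns [([54, 0], 8)]
= [([54, 0], 8)]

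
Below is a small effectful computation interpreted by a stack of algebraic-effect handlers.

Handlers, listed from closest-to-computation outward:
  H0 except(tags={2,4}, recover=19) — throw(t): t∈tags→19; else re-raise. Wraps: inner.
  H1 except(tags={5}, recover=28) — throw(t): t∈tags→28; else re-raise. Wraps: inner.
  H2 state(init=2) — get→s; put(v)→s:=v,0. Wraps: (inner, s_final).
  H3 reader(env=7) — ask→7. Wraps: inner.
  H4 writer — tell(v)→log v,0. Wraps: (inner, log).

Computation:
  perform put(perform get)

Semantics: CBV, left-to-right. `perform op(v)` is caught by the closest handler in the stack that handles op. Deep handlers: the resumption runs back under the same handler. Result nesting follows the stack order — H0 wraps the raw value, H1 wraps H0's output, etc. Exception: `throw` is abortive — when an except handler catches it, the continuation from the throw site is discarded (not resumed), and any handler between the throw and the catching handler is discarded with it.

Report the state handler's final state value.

Answer: 2

Step-by-step:
get @ H2 ⇒ 2
put(2) @ H2 ⇒ s:=2
H0 returns 0
H1 returns 0
H2 returns (0, 2)
H3 returns (0, 2)
H4 returns ((0, 2), ())
= ((0, 2), ())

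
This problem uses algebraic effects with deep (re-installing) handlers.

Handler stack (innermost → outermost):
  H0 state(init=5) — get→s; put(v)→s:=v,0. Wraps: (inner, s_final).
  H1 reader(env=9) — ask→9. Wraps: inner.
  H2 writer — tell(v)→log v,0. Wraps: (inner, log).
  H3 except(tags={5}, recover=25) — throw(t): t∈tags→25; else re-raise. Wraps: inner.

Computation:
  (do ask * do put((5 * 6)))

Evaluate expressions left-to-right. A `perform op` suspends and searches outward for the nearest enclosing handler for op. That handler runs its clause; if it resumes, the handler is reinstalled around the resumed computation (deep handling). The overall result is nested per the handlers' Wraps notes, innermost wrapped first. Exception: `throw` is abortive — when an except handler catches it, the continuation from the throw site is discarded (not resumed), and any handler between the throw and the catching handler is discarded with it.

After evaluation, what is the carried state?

Answer: 30

Evaluation trace:
ask @ H1 ⇒ 9
put(30) @ H0 ⇒ s:=30
H0 returns (0, 30)
H1 returns (0, 30)
H2 returns ((0, 30), ())
H3 returns ((0, 30), ())
= ((0, 30), ())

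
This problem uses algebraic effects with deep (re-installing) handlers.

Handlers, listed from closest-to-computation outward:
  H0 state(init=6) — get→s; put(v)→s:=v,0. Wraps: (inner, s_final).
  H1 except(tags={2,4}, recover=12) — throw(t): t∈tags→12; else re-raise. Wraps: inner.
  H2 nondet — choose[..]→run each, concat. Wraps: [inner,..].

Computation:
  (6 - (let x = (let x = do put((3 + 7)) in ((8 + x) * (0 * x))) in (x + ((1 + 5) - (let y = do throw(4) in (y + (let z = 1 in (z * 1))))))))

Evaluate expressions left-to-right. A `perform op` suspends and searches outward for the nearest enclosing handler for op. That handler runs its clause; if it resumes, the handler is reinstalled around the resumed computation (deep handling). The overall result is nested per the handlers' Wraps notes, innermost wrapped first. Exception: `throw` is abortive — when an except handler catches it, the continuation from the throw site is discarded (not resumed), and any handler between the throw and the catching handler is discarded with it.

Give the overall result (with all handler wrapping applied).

Answer: [12]

Working:
put(10) @ H0 ⇒ s:=10
throw(4) @ H1 caught ⇒ 12
H2 returns [12]
= [12]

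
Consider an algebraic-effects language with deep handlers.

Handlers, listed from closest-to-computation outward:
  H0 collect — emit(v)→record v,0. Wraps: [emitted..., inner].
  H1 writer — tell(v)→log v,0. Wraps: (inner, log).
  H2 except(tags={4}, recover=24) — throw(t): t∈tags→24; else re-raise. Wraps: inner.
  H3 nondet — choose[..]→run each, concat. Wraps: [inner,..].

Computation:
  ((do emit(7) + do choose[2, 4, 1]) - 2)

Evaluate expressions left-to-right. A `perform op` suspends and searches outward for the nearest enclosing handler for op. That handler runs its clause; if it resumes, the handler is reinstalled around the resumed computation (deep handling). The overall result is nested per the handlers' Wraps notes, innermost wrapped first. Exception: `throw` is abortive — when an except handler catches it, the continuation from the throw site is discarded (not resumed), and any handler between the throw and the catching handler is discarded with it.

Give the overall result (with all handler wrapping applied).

Answer: [([7, 0], ()), ([7, 2], ()), ([7, -1], ())]

Step-by-step:
emit(7) @ H0 ⇒ out+=7
choose[2, 4, 1] @ H3
  branch[0] choose=2:
    H0 returns [7, 0]
    H1 returns ([7, 0], ())
    H2 returns ([7, 0], ())
    H3 returns [([7, 0], ())]
  branch[1] choose=4:
    H0 returns [7, 2]
    H1 returns ([7, 2], ())
    H2 returns ([7, 2], ())
    H3 returns [([7, 2], ())]
  branch[2] choose=1:
    H0 returns [7, -1]
    H1 returns ([7, -1], ())
    H2 returns ([7, -1], ())
    H3 returns [([7, -1], ())]
= [([7, 0], ()), ([7, 2], ()), ([7, -1], ())]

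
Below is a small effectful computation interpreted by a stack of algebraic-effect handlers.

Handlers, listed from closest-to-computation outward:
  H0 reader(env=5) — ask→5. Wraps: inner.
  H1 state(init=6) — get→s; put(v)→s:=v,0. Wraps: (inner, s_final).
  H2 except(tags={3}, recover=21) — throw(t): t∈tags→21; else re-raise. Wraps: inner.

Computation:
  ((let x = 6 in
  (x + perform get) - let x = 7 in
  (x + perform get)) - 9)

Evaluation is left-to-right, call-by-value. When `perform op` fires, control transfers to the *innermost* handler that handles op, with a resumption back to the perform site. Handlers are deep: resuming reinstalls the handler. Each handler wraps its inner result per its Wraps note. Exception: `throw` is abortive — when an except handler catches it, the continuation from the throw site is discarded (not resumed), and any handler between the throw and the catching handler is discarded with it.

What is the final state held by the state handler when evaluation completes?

Step-by-step:
get @ H1 ⇒ 6
get @ H1 ⇒ 6
H0 returns -10
H1 returns (-10, 6)
H2 returns (-10, 6)
= (-10, 6)

Answer: 6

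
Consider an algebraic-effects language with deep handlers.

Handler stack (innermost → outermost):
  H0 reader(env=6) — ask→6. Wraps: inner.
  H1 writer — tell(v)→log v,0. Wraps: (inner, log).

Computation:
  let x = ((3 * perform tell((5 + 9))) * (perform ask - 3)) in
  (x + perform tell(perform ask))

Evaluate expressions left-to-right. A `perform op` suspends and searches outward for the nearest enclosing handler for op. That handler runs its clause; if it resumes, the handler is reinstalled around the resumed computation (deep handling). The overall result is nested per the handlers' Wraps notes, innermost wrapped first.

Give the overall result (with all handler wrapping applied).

Working:
tell(14) @ H1 ⇒ log+=14
ask @ H0 ⇒ 6
ask @ H0 ⇒ 6
tell(6) @ H1 ⇒ log+=6
H0 returns 0
H1 returns (0, (14, 6))
= (0, (14, 6))

Answer: (0, (14, 6))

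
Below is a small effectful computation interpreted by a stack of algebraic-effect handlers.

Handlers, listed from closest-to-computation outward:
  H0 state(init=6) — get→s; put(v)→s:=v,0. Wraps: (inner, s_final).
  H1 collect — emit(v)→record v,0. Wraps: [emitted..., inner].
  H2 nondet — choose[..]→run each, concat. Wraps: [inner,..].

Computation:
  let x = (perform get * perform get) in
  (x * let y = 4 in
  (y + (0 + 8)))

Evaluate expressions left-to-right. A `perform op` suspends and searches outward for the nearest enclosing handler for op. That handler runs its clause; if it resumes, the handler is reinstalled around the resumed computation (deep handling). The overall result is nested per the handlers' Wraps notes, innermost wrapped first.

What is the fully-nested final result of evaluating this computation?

Answer: [[(432, 6)]]

Working:
get @ H0 ⇒ 6
get @ H0 ⇒ 6
H0 returns (432, 6)
H1 returns [(432, 6)]
H2 returns [[(432, 6)]]
= [[(432, 6)]]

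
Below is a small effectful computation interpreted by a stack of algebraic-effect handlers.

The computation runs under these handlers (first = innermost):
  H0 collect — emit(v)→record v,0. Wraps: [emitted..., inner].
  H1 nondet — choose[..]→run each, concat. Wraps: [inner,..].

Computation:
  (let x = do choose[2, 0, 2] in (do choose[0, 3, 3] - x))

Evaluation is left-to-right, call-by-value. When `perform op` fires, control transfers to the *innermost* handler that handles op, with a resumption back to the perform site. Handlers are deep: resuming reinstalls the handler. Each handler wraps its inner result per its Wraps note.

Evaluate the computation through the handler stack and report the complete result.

Answer: [[-2], [1], [1], [0], [3], [3], [-2], [1], [1]]

Evaluation trace:
choose[2, 0, 2] @ H1
  branch[0] choose=2:
    choose[0, 3, 3] @ H1
      branch[0] choose=0:
        H0 returns [-2]
        H1 returns [[-2]]
      branch[1] choose=3:
        H0 returns [1]
        H1 returns [[1]]
      branch[2] choose=3:
        H0 returns [1]
        H1 returns [[1]]
  branch[1] choose=0:
    choose[0, 3, 3] @ H1
      branch[0] choose=0:
        H0 returns [0]
        H1 returns [[0]]
      branch[1] choose=3:
        H0 returns [3]
        H1 returns [[3]]
      branch[2] choose=3:
        H0 returns [3]
        H1 returns [[3]]
  branch[2] choose=2:
    choose[0, 3, 3] @ H1
      branch[0] choose=0:
        H0 returns [-2]
        H1 returns [[-2]]
      branch[1] choose=3:
        H0 returns [1]
        H1 returns [[1]]
      branch[2] choose=3:
        H0 returns [1]
        H1 returns [[1]]
= [[-2], [1], [1], [0], [3], [3], [-2], [1], [1]]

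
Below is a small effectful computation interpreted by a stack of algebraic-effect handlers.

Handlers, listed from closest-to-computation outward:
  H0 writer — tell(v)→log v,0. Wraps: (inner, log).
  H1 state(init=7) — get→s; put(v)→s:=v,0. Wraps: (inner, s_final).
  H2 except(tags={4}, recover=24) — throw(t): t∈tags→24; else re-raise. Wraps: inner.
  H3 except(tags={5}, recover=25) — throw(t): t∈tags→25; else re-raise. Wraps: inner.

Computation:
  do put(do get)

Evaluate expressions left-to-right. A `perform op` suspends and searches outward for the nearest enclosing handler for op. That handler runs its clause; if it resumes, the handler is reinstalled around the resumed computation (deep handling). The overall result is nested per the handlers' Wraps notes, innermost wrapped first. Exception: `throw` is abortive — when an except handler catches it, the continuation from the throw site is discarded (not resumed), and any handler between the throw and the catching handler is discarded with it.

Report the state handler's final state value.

Step-by-step:
get @ H1 ⇒ 7
put(7) @ H1 ⇒ s:=7
H0 returns (0, ())
H1 returns ((0, ()), 7)
H2 returns ((0, ()), 7)
H3 returns ((0, ()), 7)
= ((0, ()), 7)

Answer: 7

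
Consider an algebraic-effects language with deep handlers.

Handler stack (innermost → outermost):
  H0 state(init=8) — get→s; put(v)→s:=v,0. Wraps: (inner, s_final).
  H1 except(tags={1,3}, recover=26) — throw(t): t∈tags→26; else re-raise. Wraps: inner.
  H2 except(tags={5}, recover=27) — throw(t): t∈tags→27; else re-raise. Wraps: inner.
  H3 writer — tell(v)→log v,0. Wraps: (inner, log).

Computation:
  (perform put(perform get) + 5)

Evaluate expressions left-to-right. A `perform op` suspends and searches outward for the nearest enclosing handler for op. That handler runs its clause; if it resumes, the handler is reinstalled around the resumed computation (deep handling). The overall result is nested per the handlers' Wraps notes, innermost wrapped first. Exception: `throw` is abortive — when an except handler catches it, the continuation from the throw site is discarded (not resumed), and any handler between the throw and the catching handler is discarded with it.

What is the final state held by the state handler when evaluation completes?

Step-by-step:
get @ H0 ⇒ 8
put(8) @ H0 ⇒ s:=8
H0 returns (5, 8)
H1 returns (5, 8)
H2 returns (5, 8)
H3 returns ((5, 8), ())
= ((5, 8), ())

Answer: 8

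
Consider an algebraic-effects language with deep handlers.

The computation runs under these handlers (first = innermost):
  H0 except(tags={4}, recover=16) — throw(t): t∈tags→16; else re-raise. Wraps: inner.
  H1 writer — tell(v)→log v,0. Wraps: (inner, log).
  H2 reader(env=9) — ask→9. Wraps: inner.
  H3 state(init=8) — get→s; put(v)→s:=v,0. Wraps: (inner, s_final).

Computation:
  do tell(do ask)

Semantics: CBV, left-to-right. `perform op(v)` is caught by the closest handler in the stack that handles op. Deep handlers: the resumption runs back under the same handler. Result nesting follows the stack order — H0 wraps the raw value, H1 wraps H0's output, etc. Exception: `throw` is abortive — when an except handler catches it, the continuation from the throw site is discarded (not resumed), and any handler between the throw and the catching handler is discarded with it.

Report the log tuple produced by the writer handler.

Step-by-step:
ask @ H2 ⇒ 9
tell(9) @ H1 ⇒ log+=9
H0 returns 0
H1 returns (0, (9))
H2 returns (0, (9))
H3 returns ((0, (9)), 8)
= ((0, (9)), 8)

Answer: (9)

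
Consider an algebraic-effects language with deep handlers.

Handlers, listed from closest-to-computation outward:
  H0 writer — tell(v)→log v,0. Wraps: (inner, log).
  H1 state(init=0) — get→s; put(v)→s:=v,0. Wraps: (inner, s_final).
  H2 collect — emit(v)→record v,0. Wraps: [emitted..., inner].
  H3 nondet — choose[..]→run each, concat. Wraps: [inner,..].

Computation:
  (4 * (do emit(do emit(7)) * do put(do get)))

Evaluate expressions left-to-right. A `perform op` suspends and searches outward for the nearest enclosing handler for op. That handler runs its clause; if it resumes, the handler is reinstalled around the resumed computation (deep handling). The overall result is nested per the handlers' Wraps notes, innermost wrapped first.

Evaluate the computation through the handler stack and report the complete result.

Answer: [[7, 0, ((0, ()), 0)]]

Evaluation trace:
emit(7) @ H2 ⇒ out+=7
emit(0) @ H2 ⇒ out+=0
get @ H1 ⇒ 0
put(0) @ H1 ⇒ s:=0
H0 returns (0, ())
H1 returns ((0, ()), 0)
H2 returns [7, 0, ((0, ()), 0)]
H3 returns [[7, 0, ((0, ()), 0)]]
= [[7, 0, ((0, ()), 0)]]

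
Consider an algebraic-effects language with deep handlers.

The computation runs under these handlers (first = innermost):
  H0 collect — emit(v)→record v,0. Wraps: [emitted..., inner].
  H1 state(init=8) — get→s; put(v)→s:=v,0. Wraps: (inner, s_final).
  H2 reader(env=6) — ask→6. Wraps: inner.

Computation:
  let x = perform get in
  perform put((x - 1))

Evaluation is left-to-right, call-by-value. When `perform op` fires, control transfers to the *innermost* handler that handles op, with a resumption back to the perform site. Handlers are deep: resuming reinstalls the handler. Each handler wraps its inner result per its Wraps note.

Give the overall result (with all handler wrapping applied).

Answer: ([0], 7)

Step-by-step:
get @ H1 ⇒ 8
put(7) @ H1 ⇒ s:=7
H0 returns [0]
H1 returns ([0], 7)
H2 returns ([0], 7)
= ([0], 7)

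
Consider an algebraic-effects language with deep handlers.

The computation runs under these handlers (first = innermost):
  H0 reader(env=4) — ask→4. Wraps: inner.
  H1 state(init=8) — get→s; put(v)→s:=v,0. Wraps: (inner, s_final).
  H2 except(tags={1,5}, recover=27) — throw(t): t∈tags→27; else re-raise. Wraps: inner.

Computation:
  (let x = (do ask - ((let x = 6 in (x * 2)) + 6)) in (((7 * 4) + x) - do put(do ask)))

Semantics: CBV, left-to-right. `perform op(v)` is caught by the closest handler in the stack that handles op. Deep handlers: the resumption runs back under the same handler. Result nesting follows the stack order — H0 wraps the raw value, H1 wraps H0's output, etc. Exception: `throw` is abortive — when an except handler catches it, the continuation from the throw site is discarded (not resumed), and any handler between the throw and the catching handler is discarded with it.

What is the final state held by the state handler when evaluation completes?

Evaluation trace:
ask @ H0 ⇒ 4
ask @ H0 ⇒ 4
put(4) @ H1 ⇒ s:=4
H0 returns 14
H1 returns (14, 4)
H2 returns (14, 4)
= (14, 4)

Answer: 4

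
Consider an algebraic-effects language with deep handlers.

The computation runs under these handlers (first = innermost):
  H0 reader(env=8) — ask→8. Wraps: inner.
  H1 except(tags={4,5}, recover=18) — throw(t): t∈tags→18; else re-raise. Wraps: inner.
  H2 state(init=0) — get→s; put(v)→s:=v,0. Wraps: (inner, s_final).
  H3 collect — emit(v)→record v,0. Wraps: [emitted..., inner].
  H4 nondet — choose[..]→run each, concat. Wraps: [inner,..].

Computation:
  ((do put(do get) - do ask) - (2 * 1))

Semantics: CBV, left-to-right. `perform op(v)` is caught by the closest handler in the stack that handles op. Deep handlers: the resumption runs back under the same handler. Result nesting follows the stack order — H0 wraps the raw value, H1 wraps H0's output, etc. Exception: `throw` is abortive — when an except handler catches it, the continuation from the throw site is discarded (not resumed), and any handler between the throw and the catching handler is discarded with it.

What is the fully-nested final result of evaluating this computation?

Evaluation trace:
get @ H2 ⇒ 0
put(0) @ H2 ⇒ s:=0
ask @ H0 ⇒ 8
H0 returns -10
H1 returns -10
H2 returns (-10, 0)
H3 returns [(-10, 0)]
H4 returns [[(-10, 0)]]
= [[(-10, 0)]]

Answer: [[(-10, 0)]]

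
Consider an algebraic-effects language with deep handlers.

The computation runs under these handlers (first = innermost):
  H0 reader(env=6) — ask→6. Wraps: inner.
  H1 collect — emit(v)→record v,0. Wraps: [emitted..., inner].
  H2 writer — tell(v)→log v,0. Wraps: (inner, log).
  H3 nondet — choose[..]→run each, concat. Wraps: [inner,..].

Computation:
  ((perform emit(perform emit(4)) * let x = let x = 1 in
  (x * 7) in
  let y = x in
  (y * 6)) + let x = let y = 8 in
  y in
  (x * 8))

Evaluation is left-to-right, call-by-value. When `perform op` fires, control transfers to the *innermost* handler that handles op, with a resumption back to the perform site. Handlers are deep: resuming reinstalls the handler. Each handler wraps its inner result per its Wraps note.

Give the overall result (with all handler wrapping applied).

Answer: [([4, 0, 64], ())]

Working:
emit(4) @ H1 ⇒ out+=4
emit(0) @ H1 ⇒ out+=0
H0 returns 64
H1 returns [4, 0, 64]
H2 returns ([4, 0, 64], ())
H3 returns [([4, 0, 64], ())]
= [([4, 0, 64], ())]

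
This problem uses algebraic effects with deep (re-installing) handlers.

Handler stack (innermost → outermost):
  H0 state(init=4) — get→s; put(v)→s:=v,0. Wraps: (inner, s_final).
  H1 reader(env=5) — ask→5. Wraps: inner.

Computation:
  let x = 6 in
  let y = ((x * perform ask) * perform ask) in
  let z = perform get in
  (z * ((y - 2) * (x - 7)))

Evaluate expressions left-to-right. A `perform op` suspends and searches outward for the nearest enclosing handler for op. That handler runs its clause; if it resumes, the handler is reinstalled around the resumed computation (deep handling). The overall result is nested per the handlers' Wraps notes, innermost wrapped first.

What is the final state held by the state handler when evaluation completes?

Answer: 4

Working:
ask @ H1 ⇒ 5
ask @ H1 ⇒ 5
get @ H0 ⇒ 4
H0 returns (-592, 4)
H1 returns (-592, 4)
= (-592, 4)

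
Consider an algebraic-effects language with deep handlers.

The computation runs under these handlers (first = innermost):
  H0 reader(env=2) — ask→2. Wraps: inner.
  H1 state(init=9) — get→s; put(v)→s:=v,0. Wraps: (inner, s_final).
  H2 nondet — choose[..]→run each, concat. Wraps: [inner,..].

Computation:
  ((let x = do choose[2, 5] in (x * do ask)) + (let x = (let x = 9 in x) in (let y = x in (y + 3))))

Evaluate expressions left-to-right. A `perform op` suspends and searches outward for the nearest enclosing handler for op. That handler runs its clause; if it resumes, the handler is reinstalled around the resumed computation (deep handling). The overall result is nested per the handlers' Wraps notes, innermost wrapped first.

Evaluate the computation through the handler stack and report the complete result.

Step-by-step:
choose[2, 5] @ H2
  branch[0] choose=2:
    ask @ H0 ⇒ 2
    H0 returns 16
    H1 returns (16, 9)
    H2 returns [(16, 9)]
  branch[1] choose=5:
    ask @ H0 ⇒ 2
    H0 returns 22
    H1 returns (22, 9)
    H2 returns [(22, 9)]
= [(16, 9), (22, 9)]

Answer: [(16, 9), (22, 9)]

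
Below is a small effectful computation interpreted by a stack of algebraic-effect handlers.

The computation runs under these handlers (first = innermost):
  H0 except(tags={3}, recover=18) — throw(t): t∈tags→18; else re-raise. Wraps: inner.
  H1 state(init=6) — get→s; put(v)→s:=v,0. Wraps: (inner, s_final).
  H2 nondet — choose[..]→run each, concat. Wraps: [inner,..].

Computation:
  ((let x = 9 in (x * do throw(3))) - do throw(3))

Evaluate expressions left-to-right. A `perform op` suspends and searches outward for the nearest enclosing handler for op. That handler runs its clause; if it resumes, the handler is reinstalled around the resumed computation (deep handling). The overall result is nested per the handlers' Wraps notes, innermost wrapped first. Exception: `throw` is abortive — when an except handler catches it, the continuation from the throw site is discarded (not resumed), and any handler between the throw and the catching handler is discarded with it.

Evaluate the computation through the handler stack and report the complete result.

Working:
throw(3) @ H0 caught ⇒ 18
H1 returns (18, 6)
H2 returns [(18, 6)]
= [(18, 6)]

Answer: [(18, 6)]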